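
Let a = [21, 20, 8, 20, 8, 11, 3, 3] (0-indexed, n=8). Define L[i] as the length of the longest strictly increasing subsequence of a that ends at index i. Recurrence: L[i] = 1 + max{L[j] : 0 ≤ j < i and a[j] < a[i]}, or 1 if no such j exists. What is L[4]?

1

   i    0    1    2    3    4    5    6    7
a[i]   21   20    8   20    8   11    3    3
L[i]    1    1    1    2    1    2    1    1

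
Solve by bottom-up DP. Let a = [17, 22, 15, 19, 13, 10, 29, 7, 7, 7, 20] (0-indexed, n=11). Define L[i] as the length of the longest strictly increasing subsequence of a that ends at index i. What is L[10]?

3

   i    0    1    2    3    4    5    6    7    8    9   10
a[i]   17   22   15   19   13   10   29    7    7    7   20
L[i]    1    2    1    2    1    1    3    1    1    1    3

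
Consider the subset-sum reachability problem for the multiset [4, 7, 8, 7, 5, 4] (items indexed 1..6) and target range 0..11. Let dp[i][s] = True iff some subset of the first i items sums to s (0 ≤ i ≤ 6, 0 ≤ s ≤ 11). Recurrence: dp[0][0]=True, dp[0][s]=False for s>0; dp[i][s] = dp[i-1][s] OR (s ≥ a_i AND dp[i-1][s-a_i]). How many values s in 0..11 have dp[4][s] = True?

5

i\s   0   1   2   3   4   5   6   7   8   9  10  11
  0   T   F   F   F   F   F   F   F   F   F   F   F
  1   T   F   F   F   T   F   F   F   F   F   F   F
  2   T   F   F   F   T   F   F   T   F   F   F   T
  3   T   F   F   F   T   F   F   T   T   F   F   T
  4   T   F   F   F   T   F   F   T   T   F   F   T
  5   T   F   F   F   T   T   F   T   T   T   F   T
  6   T   F   F   F   T   T   F   T   T   T   F   T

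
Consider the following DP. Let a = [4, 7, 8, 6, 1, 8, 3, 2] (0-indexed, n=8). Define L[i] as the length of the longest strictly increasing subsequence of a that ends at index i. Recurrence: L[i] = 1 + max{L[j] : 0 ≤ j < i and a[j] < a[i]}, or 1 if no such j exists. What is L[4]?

1

   i    0    1    2    3    4    5    6    7
a[i]    4    7    8    6    1    8    3    2
L[i]    1    2    3    2    1    3    2    2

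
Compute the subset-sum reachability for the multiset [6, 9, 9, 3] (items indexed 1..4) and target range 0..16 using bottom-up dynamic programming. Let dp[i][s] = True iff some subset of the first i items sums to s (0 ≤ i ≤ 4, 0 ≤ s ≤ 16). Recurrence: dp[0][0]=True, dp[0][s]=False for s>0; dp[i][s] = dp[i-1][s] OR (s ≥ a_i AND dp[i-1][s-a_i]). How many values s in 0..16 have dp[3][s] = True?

i\s   0   1   2   3   4   5   6   7   8   9  10  11  12  13  14  15  16
  0   T   F   F   F   F   F   F   F   F   F   F   F   F   F   F   F   F
  1   T   F   F   F   F   F   T   F   F   F   F   F   F   F   F   F   F
  2   T   F   F   F   F   F   T   F   F   T   F   F   F   F   F   T   F
  3   T   F   F   F   F   F   T   F   F   T   F   F   F   F   F   T   F
  4   T   F   F   T   F   F   T   F   F   T   F   F   T   F   F   T   F

4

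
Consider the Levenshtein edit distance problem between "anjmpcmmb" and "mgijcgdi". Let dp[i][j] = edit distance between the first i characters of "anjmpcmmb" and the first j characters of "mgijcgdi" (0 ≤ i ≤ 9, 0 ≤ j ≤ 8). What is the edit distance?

   ''  m  g  i  j  c  g  d  i
''  0  1  2  3  4  5  6  7  8
 a  1  1  2  3  4  5  6  7  8
 n  2  2  2  3  4  5  6  7  8
 j  3  3  3  3  3  4  5  6  7
 m  4  3  4  4  4  4  5  6  7
 p  5  4  4  5  5  5  5  6  7
 c  6  5  5  5  6  5  6  6  7
 m  7  6  6  6  6  6  6  7  7
 m  8  7  7  7  7  7  7  7  8
 b  9  8  8  8  8  8  8  8  8

8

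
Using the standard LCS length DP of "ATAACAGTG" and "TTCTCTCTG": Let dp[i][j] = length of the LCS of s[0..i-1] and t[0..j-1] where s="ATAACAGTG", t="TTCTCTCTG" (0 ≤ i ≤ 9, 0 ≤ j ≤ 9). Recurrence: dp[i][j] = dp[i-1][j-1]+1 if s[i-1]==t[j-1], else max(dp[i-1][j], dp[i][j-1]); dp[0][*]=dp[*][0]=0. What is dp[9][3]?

   ''  T  T  C  T  C  T  C  T  G
''  0  0  0  0  0  0  0  0  0  0
 A  0  0  0  0  0  0  0  0  0  0
 T  0  1  1  1  1  1  1  1  1  1
 A  0  1  1  1  1  1  1  1  1  1
 A  0  1  1  1  1  1  1  1  1  1
 C  0  1  1  2  2  2  2  2  2  2
 A  0  1  1  2  2  2  2  2  2  2
 G  0  1  1  2  2  2  2  2  2  3
 T  0  1  2  2  3  3  3  3  3  3
 G  0  1  2  2  3  3  3  3  3  4

2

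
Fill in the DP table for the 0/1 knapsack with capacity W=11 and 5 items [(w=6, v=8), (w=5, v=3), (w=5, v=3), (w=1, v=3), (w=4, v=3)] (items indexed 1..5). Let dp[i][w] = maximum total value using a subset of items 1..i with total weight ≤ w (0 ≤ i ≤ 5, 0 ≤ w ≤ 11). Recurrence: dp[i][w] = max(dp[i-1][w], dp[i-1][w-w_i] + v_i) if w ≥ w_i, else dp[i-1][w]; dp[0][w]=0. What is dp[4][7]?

11

i\w   0   1   2   3   4   5   6   7   8   9  10  11
  0   0   0   0   0   0   0   0   0   0   0   0   0
  1   0   0   0   0   0   0   8   8   8   8   8   8
  2   0   0   0   0   0   3   8   8   8   8   8  11
  3   0   0   0   0   0   3   8   8   8   8   8  11
  4   0   3   3   3   3   3   8  11  11  11  11  11
  5   0   3   3   3   3   6   8  11  11  11  11  14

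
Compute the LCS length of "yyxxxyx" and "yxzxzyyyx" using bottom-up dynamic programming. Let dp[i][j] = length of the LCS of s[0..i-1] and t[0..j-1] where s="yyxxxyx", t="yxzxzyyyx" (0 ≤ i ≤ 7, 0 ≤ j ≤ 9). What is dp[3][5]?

   ''  y  x  z  x  z  y  y  y  x
''  0  0  0  0  0  0  0  0  0  0
 y  0  1  1  1  1  1  1  1  1  1
 y  0  1  1  1  1  1  2  2  2  2
 x  0  1  2  2  2  2  2  2  2  3
 x  0  1  2  2  3  3  3  3  3  3
 x  0  1  2  2  3  3  3  3  3  4
 y  0  1  2  2  3  3  4  4  4  4
 x  0  1  2  2  3  3  4  4  4  5

2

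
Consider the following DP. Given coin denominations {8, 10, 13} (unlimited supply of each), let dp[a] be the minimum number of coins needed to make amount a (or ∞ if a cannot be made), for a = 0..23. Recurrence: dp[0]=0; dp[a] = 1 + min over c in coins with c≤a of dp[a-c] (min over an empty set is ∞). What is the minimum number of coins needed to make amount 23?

 a  0  1  2  3  4  5  6  7  8  9 10 11 12 13 14 15 16 17 18 19 20 21 22 23
dp  0  -  -  -  -  -  -  -  1  -  1  -  -  1  -  -  2  -  2  -  2  2  -  2
(- denotes ∞ / unreachable)

2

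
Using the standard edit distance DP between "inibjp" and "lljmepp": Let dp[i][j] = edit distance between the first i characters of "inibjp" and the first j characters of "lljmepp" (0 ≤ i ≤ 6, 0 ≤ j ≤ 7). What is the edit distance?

6

   ''  l  l  j  m  e  p  p
''  0  1  2  3  4  5  6  7
 i  1  1  2  3  4  5  6  7
 n  2  2  2  3  4  5  6  7
 i  3  3  3  3  4  5  6  7
 b  4  4  4  4  4  5  6  7
 j  5  5  5  4  5  5  6  7
 p  6  6  6  5  5  6  5  6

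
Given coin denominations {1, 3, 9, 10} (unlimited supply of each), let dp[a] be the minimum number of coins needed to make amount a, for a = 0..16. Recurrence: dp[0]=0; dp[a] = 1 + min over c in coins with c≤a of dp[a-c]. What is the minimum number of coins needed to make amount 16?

3

 a  0  1  2  3  4  5  6  7  8  9 10 11 12 13 14 15 16
dp  0  1  2  1  2  3  2  3  4  1  1  2  2  2  3  3  3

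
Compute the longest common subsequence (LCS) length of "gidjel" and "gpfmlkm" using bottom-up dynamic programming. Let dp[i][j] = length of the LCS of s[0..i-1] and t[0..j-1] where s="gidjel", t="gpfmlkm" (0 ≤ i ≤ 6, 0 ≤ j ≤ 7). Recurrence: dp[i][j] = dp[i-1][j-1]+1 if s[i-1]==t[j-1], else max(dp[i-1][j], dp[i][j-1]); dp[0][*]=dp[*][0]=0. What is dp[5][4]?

1

   ''  g  p  f  m  l  k  m
''  0  0  0  0  0  0  0  0
 g  0  1  1  1  1  1  1  1
 i  0  1  1  1  1  1  1  1
 d  0  1  1  1  1  1  1  1
 j  0  1  1  1  1  1  1  1
 e  0  1  1  1  1  1  1  1
 l  0  1  1  1  1  2  2  2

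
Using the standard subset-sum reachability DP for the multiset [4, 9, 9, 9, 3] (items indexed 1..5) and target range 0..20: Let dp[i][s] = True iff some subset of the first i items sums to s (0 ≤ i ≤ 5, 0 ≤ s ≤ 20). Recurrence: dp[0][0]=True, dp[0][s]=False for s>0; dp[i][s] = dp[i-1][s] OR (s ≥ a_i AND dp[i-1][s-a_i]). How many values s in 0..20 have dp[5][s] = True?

i\s   0   1   2   3   4   5   6   7   8   9  10  11  12  13  14  15  16  17  18  19  20
  0   T   F   F   F   F   F   F   F   F   F   F   F   F   F   F   F   F   F   F   F   F
  1   T   F   F   F   T   F   F   F   F   F   F   F   F   F   F   F   F   F   F   F   F
  2   T   F   F   F   T   F   F   F   F   T   F   F   F   T   F   F   F   F   F   F   F
  3   T   F   F   F   T   F   F   F   F   T   F   F   F   T   F   F   F   F   T   F   F
  4   T   F   F   F   T   F   F   F   F   T   F   F   F   T   F   F   F   F   T   F   F
  5   T   F   F   T   T   F   F   T   F   T   F   F   T   T   F   F   T   F   T   F   F

9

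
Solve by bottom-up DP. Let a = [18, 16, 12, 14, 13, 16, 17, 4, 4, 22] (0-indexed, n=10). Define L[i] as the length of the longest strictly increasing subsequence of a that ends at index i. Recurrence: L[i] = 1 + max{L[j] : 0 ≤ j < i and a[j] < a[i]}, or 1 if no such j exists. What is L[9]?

   i    0    1    2    3    4    5    6    7    8    9
a[i]   18   16   12   14   13   16   17    4    4   22
L[i]    1    1    1    2    2    3    4    1    1    5

5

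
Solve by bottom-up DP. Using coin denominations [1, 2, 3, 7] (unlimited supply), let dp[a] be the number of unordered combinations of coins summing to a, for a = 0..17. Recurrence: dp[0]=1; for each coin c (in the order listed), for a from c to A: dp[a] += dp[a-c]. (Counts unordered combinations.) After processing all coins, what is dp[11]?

after  coin     0     1     2     3     4     5     6     7     8     9    10    11    12    13    14    15    16    17
          1     1     1     1     1     1     1     1     1     1     1     1     1     1     1     1     1     1     1
          2     1     1     2     2     3     3     4     4     5     5     6     6     7     7     8     8     9     9
          3     1     1     2     3     4     5     7     8    10    12    14    16    19    21    24    27    30    33
          7     1     1     2     3     4     5     7     9    11    14    17    20    24    28    33    38    44    50

20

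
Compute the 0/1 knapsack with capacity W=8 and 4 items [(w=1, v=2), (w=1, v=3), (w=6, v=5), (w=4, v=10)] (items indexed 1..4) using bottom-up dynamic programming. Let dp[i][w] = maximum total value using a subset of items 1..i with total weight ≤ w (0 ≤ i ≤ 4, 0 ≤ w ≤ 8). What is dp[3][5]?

i\w   0   1   2   3   4   5   6   7   8
  0   0   0   0   0   0   0   0   0   0
  1   0   2   2   2   2   2   2   2   2
  2   0   3   5   5   5   5   5   5   5
  3   0   3   5   5   5   5   5   8  10
  4   0   3   5   5  10  13  15  15  15

5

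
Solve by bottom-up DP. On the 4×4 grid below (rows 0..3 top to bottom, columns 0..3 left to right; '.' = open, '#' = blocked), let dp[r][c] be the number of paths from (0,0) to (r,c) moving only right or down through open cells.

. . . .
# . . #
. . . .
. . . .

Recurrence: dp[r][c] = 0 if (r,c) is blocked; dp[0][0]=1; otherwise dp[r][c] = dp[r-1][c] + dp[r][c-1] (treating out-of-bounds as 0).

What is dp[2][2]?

3

r\c   0   1   2   3
  0   1   1   1   1
  1   0   1   2   0
  2   0   1   3   3
  3   0   1   4   7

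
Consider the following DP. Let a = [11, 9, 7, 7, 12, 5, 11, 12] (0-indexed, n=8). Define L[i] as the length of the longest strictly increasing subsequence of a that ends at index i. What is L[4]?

2

   i    0    1    2    3    4    5    6    7
a[i]   11    9    7    7   12    5   11   12
L[i]    1    1    1    1    2    1    2    3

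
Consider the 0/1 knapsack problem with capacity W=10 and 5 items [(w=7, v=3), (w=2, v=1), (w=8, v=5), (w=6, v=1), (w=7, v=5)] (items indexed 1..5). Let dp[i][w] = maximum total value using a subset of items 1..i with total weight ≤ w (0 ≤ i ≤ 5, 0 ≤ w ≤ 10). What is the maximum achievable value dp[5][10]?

6

i\w   0   1   2   3   4   5   6   7   8   9  10
  0   0   0   0   0   0   0   0   0   0   0   0
  1   0   0   0   0   0   0   0   3   3   3   3
  2   0   0   1   1   1   1   1   3   3   4   4
  3   0   0   1   1   1   1   1   3   5   5   6
  4   0   0   1   1   1   1   1   3   5   5   6
  5   0   0   1   1   1   1   1   5   5   6   6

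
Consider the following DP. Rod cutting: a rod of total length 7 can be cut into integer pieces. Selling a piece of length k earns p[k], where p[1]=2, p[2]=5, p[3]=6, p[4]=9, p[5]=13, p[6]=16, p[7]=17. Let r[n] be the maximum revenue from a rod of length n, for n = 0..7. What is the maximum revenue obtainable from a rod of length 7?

   n    0    1    2    3    4    5    6    7
r[n]    0    2    5    7   10   13   16   18

18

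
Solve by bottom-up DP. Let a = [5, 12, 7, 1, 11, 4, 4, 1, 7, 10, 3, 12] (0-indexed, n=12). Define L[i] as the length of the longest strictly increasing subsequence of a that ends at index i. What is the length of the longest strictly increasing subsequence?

5

   i    0    1    2    3    4    5    6    7    8    9   10   11
a[i]    5   12    7    1   11    4    4    1    7   10    3   12
L[i]    1    2    2    1    3    2    2    1    3    4    2    5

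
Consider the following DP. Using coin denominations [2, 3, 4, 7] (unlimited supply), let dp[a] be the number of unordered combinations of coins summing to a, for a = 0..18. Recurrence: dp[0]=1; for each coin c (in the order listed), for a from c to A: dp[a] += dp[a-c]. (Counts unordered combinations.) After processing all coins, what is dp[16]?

after  coin     0     1     2     3     4     5     6     7     8     9    10    11    12    13    14    15    16    17    18
          2     1     0     1     0     1     0     1     0     1     0     1     0     1     0     1     0     1     0     1
          3     1     0     1     1     1     1     2     1     2     2     2     2     3     2     3     3     3     3     4
          4     1     0     1     1     2     1     3     2     4     3     5     4     7     5     8     7    10     8    12
          7     1     0     1     1     2     1     3     3     4     4     6     6     8     8    11    11    14    14    18

14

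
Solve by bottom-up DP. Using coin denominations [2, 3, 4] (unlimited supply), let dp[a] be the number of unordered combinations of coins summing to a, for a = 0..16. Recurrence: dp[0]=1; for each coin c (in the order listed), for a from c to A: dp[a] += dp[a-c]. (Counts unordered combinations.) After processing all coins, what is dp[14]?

after  coin     0     1     2     3     4     5     6     7     8     9    10    11    12    13    14    15    16
          2     1     0     1     0     1     0     1     0     1     0     1     0     1     0     1     0     1
          3     1     0     1     1     1     1     2     1     2     2     2     2     3     2     3     3     3
          4     1     0     1     1     2     1     3     2     4     3     5     4     7     5     8     7    10

8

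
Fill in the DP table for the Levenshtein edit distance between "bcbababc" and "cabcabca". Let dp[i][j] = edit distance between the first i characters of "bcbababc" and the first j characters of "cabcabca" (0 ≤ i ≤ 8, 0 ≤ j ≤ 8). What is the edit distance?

   ''  c  a  b  c  a  b  c  a
''  0  1  2  3  4  5  6  7  8
 b  1  1  2  2  3  4  5  6  7
 c  2  1  2  3  2  3  4  5  6
 b  3  2  2  2  3  3  3  4  5
 a  4  3  2  3  3  3  4  4  4
 b  5  4  3  2  3  4  3  4  5
 a  6  5  4  3  3  3  4  4  4
 b  7  6  5  4  4  4  3  4  5
 c  8  7  6  5  4  5  4  3  4

4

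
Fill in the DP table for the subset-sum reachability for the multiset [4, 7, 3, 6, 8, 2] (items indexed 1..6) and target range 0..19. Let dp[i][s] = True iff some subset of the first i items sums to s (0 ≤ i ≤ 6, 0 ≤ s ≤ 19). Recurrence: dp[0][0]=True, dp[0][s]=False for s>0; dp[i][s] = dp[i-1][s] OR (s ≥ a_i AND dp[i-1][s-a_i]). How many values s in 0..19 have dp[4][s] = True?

12

i\s   0   1   2   3   4   5   6   7   8   9  10  11  12  13  14  15  16  17  18  19
  0   T   F   F   F   F   F   F   F   F   F   F   F   F   F   F   F   F   F   F   F
  1   T   F   F   F   T   F   F   F   F   F   F   F   F   F   F   F   F   F   F   F
  2   T   F   F   F   T   F   F   T   F   F   F   T   F   F   F   F   F   F   F   F
  3   T   F   F   T   T   F   F   T   F   F   T   T   F   F   T   F   F   F   F   F
  4   T   F   F   T   T   F   T   T   F   T   T   T   F   T   T   F   T   T   F   F
  5   T   F   F   T   T   F   T   T   T   T   T   T   T   T   T   T   T   T   T   T
  6   T   F   T   T   T   T   T   T   T   T   T   T   T   T   T   T   T   T   T   T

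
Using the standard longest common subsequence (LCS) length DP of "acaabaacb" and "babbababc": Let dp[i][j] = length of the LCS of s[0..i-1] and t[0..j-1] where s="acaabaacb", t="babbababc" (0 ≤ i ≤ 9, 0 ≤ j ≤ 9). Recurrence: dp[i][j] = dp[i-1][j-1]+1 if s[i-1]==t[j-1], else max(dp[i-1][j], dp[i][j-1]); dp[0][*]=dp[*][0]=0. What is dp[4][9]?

3

   ''  b  a  b  b  a  b  a  b  c
''  0  0  0  0  0  0  0  0  0  0
 a  0  0  1  1  1  1  1  1  1  1
 c  0  0  1  1  1  1  1  1  1  2
 a  0  0  1  1  1  2  2  2  2  2
 a  0  0  1  1  1  2  2  3  3  3
 b  0  1  1  2  2  2  3  3  4  4
 a  0  1  2  2  2  3  3  4  4  4
 a  0  1  2  2  2  3  3  4  4  4
 c  0  1  2  2  2  3  3  4  4  5
 b  0  1  2  3  3  3  4  4  5  5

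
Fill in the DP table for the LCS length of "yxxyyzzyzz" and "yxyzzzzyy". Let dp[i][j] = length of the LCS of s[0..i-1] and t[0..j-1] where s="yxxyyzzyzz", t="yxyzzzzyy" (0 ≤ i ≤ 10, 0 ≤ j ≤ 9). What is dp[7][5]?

   ''  y  x  y  z  z  z  z  y  y
''  0  0  0  0  0  0  0  0  0  0
 y  0  1  1  1  1  1  1  1  1  1
 x  0  1  2  2  2  2  2  2  2  2
 x  0  1  2  2  2  2  2  2  2  2
 y  0  1  2  3  3  3  3  3  3  3
 y  0  1  2  3  3  3  3  3  4  4
 z  0  1  2  3  4  4  4  4  4  4
 z  0  1  2  3  4  5  5  5  5  5
 y  0  1  2  3  4  5  5  5  6  6
 z  0  1  2  3  4  5  6  6  6  6
 z  0  1  2  3  4  5  6  7  7  7

5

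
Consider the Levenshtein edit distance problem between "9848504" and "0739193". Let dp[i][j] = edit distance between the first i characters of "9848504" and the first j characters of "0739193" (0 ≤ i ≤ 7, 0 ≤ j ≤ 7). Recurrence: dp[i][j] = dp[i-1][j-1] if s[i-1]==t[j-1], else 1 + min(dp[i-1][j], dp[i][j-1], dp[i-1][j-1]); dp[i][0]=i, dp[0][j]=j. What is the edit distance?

   ''  0  7  3  9  1  9  3
''  0  1  2  3  4  5  6  7
 9  1  1  2  3  3  4  5  6
 8  2  2  2  3  4  4  5  6
 4  3  3  3  3  4  5  5  6
 8  4  4  4  4  4  5  6  6
 5  5  5  5  5  5  5  6  7
 0  6  5  6  6  6  6  6  7
 4  7  6  6  7  7  7  7  7

7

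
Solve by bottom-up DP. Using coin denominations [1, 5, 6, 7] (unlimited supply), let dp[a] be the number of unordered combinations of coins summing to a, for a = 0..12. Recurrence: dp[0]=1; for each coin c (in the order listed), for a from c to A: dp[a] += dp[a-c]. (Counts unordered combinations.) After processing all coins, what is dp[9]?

4

after  coin     0     1     2     3     4     5     6     7     8     9    10    11    12
          1     1     1     1     1     1     1     1     1     1     1     1     1     1
          5     1     1     1     1     1     2     2     2     2     2     3     3     3
          6     1     1     1     1     1     2     3     3     3     3     4     5     6
          7     1     1     1     1     1     2     3     4     4     4     5     6     8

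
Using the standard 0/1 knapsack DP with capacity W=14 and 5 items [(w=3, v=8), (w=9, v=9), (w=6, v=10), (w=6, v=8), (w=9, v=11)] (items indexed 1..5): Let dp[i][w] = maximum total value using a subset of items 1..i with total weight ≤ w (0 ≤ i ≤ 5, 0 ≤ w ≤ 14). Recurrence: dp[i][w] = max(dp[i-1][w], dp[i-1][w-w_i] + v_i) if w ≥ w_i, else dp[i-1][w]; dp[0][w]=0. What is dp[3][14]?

i\w   0   1   2   3   4   5   6   7   8   9  10  11  12  13  14
  0   0   0   0   0   0   0   0   0   0   0   0   0   0   0   0
  1   0   0   0   8   8   8   8   8   8   8   8   8   8   8   8
  2   0   0   0   8   8   8   8   8   8   9   9   9  17  17  17
  3   0   0   0   8   8   8  10  10  10  18  18  18  18  18  18
  4   0   0   0   8   8   8  10  10  10  18  18  18  18  18  18
  5   0   0   0   8   8   8  10  10  10  18  18  18  19  19  19

18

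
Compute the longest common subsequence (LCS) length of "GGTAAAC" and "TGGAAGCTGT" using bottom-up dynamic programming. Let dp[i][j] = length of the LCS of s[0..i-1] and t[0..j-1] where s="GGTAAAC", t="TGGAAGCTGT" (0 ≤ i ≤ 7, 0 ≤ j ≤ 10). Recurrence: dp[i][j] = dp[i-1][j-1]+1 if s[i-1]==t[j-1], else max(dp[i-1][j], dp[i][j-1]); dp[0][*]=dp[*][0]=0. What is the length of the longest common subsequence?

5

   ''  T  G  G  A  A  G  C  T  G  T
''  0  0  0  0  0  0  0  0  0  0  0
 G  0  0  1  1  1  1  1  1  1  1  1
 G  0  0  1  2  2  2  2  2  2  2  2
 T  0  1  1  2  2  2  2  2  3  3  3
 A  0  1  1  2  3  3  3  3  3  3  3
 A  0  1  1  2  3  4  4  4  4  4  4
 A  0  1  1  2  3  4  4  4  4  4  4
 C  0  1  1  2  3  4  4  5  5  5  5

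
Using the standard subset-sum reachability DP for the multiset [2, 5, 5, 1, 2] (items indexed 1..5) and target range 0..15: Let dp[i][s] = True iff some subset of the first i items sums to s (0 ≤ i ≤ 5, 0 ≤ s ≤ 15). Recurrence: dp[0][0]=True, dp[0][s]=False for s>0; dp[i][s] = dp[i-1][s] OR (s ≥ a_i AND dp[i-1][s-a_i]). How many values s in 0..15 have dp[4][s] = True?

i\s   0   1   2   3   4   5   6   7   8   9  10  11  12  13  14  15
  0   T   F   F   F   F   F   F   F   F   F   F   F   F   F   F   F
  1   T   F   T   F   F   F   F   F   F   F   F   F   F   F   F   F
  2   T   F   T   F   F   T   F   T   F   F   F   F   F   F   F   F
  3   T   F   T   F   F   T   F   T   F   F   T   F   T   F   F   F
  4   T   T   T   T   F   T   T   T   T   F   T   T   T   T   F   F
  5   T   T   T   T   T   T   T   T   T   T   T   T   T   T   T   T

12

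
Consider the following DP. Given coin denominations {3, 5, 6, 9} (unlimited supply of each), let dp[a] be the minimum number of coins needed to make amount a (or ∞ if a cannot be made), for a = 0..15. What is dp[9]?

 a  0  1  2  3  4  5  6  7  8  9 10 11 12 13 14 15
dp  0  -  -  1  -  1  1  -  2  1  2  2  2  3  2  2
(- denotes ∞ / unreachable)

1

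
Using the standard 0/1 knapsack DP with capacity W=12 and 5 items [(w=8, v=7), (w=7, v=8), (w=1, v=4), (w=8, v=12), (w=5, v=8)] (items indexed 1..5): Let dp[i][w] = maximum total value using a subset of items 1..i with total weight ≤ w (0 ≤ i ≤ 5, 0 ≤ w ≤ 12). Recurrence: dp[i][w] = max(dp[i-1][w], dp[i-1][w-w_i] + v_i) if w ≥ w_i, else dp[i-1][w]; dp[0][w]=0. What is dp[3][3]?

4

i\w   0   1   2   3   4   5   6   7   8   9  10  11  12
  0   0   0   0   0   0   0   0   0   0   0   0   0   0
  1   0   0   0   0   0   0   0   0   7   7   7   7   7
  2   0   0   0   0   0   0   0   8   8   8   8   8   8
  3   0   4   4   4   4   4   4   8  12  12  12  12  12
  4   0   4   4   4   4   4   4   8  12  16  16  16  16
  5   0   4   4   4   4   8  12  12  12  16  16  16  16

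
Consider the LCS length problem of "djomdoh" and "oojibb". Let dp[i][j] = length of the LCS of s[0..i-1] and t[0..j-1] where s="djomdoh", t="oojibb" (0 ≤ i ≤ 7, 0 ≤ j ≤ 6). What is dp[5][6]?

   ''  o  o  j  i  b  b
''  0  0  0  0  0  0  0
 d  0  0  0  0  0  0  0
 j  0  0  0  1  1  1  1
 o  0  1  1  1  1  1  1
 m  0  1  1  1  1  1  1
 d  0  1  1  1  1  1  1
 o  0  1  2  2  2  2  2
 h  0  1  2  2  2  2  2

1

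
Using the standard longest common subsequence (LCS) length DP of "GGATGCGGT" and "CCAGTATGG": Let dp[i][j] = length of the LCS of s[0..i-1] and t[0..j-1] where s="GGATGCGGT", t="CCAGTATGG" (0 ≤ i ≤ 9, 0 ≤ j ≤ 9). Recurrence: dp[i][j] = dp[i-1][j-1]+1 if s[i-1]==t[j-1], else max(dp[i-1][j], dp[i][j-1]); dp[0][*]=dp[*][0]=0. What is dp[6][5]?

2

   ''  C  C  A  G  T  A  T  G  G
''  0  0  0  0  0  0  0  0  0  0
 G  0  0  0  0  1  1  1  1  1  1
 G  0  0  0  0  1  1  1  1  2  2
 A  0  0  0  1  1  1  2  2  2  2
 T  0  0  0  1  1  2  2  3  3  3
 G  0  0  0  1  2  2  2  3  4  4
 C  0  1  1  1  2  2  2  3  4  4
 G  0  1  1  1  2  2  2  3  4  5
 G  0  1  1  1  2  2  2  3  4  5
 T  0  1  1  1  2  3  3  3  4  5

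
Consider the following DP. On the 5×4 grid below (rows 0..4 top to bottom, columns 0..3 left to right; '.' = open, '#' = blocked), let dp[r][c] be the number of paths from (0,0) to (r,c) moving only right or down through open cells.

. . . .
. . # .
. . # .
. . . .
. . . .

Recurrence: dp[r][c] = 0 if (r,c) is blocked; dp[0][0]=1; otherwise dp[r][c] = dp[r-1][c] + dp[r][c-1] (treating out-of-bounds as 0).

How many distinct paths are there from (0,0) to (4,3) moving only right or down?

r\c   0   1   2   3
  0   1   1   1   1
  1   1   2   0   1
  2   1   3   0   1
  3   1   4   4   5
  4   1   5   9  14

14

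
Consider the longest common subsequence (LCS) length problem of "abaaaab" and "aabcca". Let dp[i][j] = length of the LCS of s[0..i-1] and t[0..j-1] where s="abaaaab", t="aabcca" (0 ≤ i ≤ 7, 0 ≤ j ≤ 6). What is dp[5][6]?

3

   ''  a  a  b  c  c  a
''  0  0  0  0  0  0  0
 a  0  1  1  1  1  1  1
 b  0  1  1  2  2  2  2
 a  0  1  2  2  2  2  3
 a  0  1  2  2  2  2  3
 a  0  1  2  2  2  2  3
 a  0  1  2  2  2  2  3
 b  0  1  2  3  3  3  3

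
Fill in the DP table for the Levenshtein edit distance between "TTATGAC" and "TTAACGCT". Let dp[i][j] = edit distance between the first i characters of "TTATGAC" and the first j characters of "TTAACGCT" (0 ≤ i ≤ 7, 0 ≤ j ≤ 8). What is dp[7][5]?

   ''  T  T  A  A  C  G  C  T
''  0  1  2  3  4  5  6  7  8
 T  1  0  1  2  3  4  5  6  7
 T  2  1  0  1  2  3  4  5  6
 A  3  2  1  0  1  2  3  4  5
 T  4  3  2  1  1  2  3  4  4
 G  5  4  3  2  2  2  2  3  4
 A  6  5  4  3  2  3  3  3  4
 C  7  6  5  4  3  2  3  3  4

2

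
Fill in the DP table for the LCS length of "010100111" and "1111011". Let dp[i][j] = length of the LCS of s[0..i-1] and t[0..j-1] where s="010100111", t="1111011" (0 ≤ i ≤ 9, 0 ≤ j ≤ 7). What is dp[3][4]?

   ''  1  1  1  1  0  1  1
''  0  0  0  0  0  0  0  0
 0  0  0  0  0  0  1  1  1
 1  0  1  1  1  1  1  2  2
 0  0  1  1  1  1  2  2  2
 1  0  1  2  2  2  2  3  3
 0  0  1  2  2  2  3  3  3
 0  0  1  2  2  2  3  3  3
 1  0  1  2  3  3  3  4  4
 1  0  1  2  3  4  4  4  5
 1  0  1  2  3  4  4  5  5

1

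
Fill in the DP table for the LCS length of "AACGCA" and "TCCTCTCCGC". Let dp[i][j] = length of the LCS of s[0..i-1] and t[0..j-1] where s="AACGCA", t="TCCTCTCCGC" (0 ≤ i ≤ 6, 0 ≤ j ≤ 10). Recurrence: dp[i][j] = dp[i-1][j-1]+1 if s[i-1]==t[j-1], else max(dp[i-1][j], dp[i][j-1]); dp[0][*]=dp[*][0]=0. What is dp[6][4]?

2

   ''  T  C  C  T  C  T  C  C  G  C
''  0  0  0  0  0  0  0  0  0  0  0
 A  0  0  0  0  0  0  0  0  0  0  0
 A  0  0  0  0  0  0  0  0  0  0  0
 C  0  0  1  1  1  1  1  1  1  1  1
 G  0  0  1  1  1  1  1  1  1  2  2
 C  0  0  1  2  2  2  2  2  2  2  3
 A  0  0  1  2  2  2  2  2  2  2  3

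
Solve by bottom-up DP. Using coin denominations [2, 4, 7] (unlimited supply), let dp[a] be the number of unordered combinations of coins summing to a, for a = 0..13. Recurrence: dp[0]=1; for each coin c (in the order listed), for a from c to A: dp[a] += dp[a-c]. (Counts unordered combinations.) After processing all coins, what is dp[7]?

1

after  coin     0     1     2     3     4     5     6     7     8     9    10    11    12    13
          2     1     0     1     0     1     0     1     0     1     0     1     0     1     0
          4     1     0     1     0     2     0     2     0     3     0     3     0     4     0
          7     1     0     1     0     2     0     2     1     3     1     3     2     4     2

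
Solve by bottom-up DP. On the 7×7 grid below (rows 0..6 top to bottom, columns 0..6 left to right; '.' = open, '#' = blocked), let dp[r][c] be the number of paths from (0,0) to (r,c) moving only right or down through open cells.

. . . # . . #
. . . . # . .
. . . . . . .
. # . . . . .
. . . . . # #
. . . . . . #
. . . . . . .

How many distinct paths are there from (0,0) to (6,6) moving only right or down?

197

r\c   0   1   2   3   4   5   6
  0   1   1   1   0   0   0   0
  1   1   2   3   3   0   0   0
  2   1   3   6   9   9   9   9
  3   1   0   6  15  24  33  42
  4   1   1   7  22  46   0   0
  5   1   2   9  31  77  77   0
  6   1   3  12  43 120 197 197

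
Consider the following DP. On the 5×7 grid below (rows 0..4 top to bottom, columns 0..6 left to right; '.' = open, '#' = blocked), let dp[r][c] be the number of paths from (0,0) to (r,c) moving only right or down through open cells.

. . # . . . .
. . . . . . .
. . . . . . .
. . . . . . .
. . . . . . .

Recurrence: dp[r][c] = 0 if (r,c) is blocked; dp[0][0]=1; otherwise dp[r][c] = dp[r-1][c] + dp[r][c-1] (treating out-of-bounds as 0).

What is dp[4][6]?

140

r\c   0   1   2   3   4   5   6
  0   1   1   0   0   0   0   0
  1   1   2   2   2   2   2   2
  2   1   3   5   7   9  11  13
  3   1   4   9  16  25  36  49
  4   1   5  14  30  55  91 140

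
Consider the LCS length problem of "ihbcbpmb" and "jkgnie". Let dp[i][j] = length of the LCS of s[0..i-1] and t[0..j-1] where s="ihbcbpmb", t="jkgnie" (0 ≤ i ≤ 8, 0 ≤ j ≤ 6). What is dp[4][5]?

1

   ''  j  k  g  n  i  e
''  0  0  0  0  0  0  0
 i  0  0  0  0  0  1  1
 h  0  0  0  0  0  1  1
 b  0  0  0  0  0  1  1
 c  0  0  0  0  0  1  1
 b  0  0  0  0  0  1  1
 p  0  0  0  0  0  1  1
 m  0  0  0  0  0  1  1
 b  0  0  0  0  0  1  1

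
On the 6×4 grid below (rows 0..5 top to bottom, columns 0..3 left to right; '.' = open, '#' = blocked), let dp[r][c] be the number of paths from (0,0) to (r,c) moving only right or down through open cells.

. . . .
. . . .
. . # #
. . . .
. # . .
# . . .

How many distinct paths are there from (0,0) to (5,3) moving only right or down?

12

r\c   0   1   2   3
  0   1   1   1   1
  1   1   2   3   4
  2   1   3   0   0
  3   1   4   4   4
  4   1   0   4   8
  5   0   0   4  12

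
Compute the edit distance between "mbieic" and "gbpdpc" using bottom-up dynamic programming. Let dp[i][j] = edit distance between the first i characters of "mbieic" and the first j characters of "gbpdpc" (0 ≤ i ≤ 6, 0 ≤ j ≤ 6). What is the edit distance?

4

   ''  g  b  p  d  p  c
''  0  1  2  3  4  5  6
 m  1  1  2  3  4  5  6
 b  2  2  1  2  3  4  5
 i  3  3  2  2  3  4  5
 e  4  4  3  3  3  4  5
 i  5  5  4  4  4  4  5
 c  6  6  5  5  5  5  4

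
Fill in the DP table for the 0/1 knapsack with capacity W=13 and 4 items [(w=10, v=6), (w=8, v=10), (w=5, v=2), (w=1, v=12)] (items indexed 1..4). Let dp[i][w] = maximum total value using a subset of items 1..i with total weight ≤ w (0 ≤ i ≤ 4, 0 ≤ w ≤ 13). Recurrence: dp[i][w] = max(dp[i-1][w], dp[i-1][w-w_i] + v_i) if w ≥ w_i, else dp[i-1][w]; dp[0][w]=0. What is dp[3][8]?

i\w   0   1   2   3   4   5   6   7   8   9  10  11  12  13
  0   0   0   0   0   0   0   0   0   0   0   0   0   0   0
  1   0   0   0   0   0   0   0   0   0   0   6   6   6   6
  2   0   0   0   0   0   0   0   0  10  10  10  10  10  10
  3   0   0   0   0   0   2   2   2  10  10  10  10  10  12
  4   0  12  12  12  12  12  14  14  14  22  22  22  22  22

10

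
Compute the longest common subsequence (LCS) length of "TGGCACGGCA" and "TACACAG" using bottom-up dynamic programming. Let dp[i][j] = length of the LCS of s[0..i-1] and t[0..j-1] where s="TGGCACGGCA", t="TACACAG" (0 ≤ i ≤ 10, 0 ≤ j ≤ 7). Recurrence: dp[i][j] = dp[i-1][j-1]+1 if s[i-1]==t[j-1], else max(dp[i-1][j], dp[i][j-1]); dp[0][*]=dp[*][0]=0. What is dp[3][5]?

   ''  T  A  C  A  C  A  G
''  0  0  0  0  0  0  0  0
 T  0  1  1  1  1  1  1  1
 G  0  1  1  1  1  1  1  2
 G  0  1  1  1  1  1  1  2
 C  0  1  1  2  2  2  2  2
 A  0  1  2  2  3  3  3  3
 C  0  1  2  3  3  4  4  4
 G  0  1  2  3  3  4  4  5
 G  0  1  2  3  3  4  4  5
 C  0  1  2  3  3  4  4  5
 A  0  1  2  3  4  4  5  5

1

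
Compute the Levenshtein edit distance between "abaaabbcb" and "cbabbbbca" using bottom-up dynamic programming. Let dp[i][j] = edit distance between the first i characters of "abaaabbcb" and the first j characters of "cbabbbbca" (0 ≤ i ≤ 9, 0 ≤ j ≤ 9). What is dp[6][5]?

3

   ''  c  b  a  b  b  b  b  c  a
''  0  1  2  3  4  5  6  7  8  9
 a  1  1  2  2  3  4  5  6  7  8
 b  2  2  1  2  2  3  4  5  6  7
 a  3  3  2  1  2  3  4  5  6  6
 a  4  4  3  2  2  3  4  5  6  6
 a  5  5  4  3  3  3  4  5  6  6
 b  6  6  5  4  3  3  3  4  5  6
 b  7  7  6  5  4  3  3  3  4  5
 c  8  7  7  6  5  4  4  4  3  4
 b  9  8  7  7  6  5  4  4  4  4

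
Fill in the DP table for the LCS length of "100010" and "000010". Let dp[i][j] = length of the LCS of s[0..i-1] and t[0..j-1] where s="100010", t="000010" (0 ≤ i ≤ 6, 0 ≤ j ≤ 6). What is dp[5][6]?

   ''  0  0  0  0  1  0
''  0  0  0  0  0  0  0
 1  0  0  0  0  0  1  1
 0  0  1  1  1  1  1  2
 0  0  1  2  2  2  2  2
 0  0  1  2  3  3  3  3
 1  0  1  2  3  3  4  4
 0  0  1  2  3  4  4  5

4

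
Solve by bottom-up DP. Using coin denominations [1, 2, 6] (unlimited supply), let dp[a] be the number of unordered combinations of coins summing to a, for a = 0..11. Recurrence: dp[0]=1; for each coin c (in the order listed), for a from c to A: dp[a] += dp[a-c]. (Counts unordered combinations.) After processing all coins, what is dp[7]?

after  coin     0     1     2     3     4     5     6     7     8     9    10    11
          1     1     1     1     1     1     1     1     1     1     1     1     1
          2     1     1     2     2     3     3     4     4     5     5     6     6
          6     1     1     2     2     3     3     5     5     7     7     9     9

5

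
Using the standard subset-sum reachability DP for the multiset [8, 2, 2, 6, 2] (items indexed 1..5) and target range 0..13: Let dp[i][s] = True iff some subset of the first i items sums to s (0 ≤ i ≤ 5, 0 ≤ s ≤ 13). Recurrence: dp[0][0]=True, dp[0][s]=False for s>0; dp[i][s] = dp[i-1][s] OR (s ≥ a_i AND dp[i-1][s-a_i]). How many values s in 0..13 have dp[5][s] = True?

7

i\s   0   1   2   3   4   5   6   7   8   9  10  11  12  13
  0   T   F   F   F   F   F   F   F   F   F   F   F   F   F
  1   T   F   F   F   F   F   F   F   T   F   F   F   F   F
  2   T   F   T   F   F   F   F   F   T   F   T   F   F   F
  3   T   F   T   F   T   F   F   F   T   F   T   F   T   F
  4   T   F   T   F   T   F   T   F   T   F   T   F   T   F
  5   T   F   T   F   T   F   T   F   T   F   T   F   T   F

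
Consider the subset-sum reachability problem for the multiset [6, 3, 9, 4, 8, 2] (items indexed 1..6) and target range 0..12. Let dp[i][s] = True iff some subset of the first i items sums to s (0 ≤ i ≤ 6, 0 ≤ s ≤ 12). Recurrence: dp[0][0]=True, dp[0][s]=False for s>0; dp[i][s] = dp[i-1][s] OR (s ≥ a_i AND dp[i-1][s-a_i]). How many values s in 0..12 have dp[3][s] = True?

5

i\s   0   1   2   3   4   5   6   7   8   9  10  11  12
  0   T   F   F   F   F   F   F   F   F   F   F   F   F
  1   T   F   F   F   F   F   T   F   F   F   F   F   F
  2   T   F   F   T   F   F   T   F   F   T   F   F   F
  3   T   F   F   T   F   F   T   F   F   T   F   F   T
  4   T   F   F   T   T   F   T   T   F   T   T   F   T
  5   T   F   F   T   T   F   T   T   T   T   T   T   T
  6   T   F   T   T   T   T   T   T   T   T   T   T   T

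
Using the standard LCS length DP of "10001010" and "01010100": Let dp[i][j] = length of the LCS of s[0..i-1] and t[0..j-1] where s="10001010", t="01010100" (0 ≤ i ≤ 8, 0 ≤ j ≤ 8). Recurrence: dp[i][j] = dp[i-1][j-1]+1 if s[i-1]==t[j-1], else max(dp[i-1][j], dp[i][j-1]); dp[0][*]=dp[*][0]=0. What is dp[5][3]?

2

   ''  0  1  0  1  0  1  0  0
''  0  0  0  0  0  0  0  0  0
 1  0  0  1  1  1  1  1  1  1
 0  0  1  1  2  2  2  2  2  2
 0  0  1  1  2  2  3  3  3  3
 0  0  1  1  2  2  3  3  4  4
 1  0  1  2  2  3  3  4  4  4
 0  0  1  2  3  3  4  4  5  5
 1  0  1  2  3  4  4  5  5  5
 0  0  1  2  3  4  5  5  6  6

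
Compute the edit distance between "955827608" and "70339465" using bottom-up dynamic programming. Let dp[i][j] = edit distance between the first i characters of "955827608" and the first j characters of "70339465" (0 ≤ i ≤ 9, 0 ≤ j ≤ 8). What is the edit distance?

   ''  7  0  3  3  9  4  6  5
''  0  1  2  3  4  5  6  7  8
 9  1  1  2  3  4  4  5  6  7
 5  2  2  2  3  4  5  5  6  6
 5  3  3  3  3  4  5  6  6  6
 8  4  4  4  4  4  5  6  7  7
 2  5  5  5  5  5  5  6  7  8
 7  6  5  6  6  6  6  6  7  8
 6  7  6  6  7  7  7  7  6  7
 0  8  7  6  7  8  8  8  7  7
 8  9  8  7  7  8  9  9  8  8

8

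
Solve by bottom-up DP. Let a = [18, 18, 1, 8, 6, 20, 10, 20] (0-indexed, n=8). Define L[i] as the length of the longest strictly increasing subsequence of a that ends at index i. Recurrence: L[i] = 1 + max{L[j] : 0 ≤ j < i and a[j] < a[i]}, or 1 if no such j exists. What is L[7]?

   i    0    1    2    3    4    5    6    7
a[i]   18   18    1    8    6   20   10   20
L[i]    1    1    1    2    2    3    3    4

4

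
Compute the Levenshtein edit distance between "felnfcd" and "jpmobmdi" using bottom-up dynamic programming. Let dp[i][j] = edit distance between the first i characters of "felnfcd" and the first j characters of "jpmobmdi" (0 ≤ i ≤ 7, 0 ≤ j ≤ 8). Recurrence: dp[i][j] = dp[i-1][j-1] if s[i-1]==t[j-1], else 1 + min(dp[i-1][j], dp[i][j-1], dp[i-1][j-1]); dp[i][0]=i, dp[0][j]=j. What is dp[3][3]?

   ''  j  p  m  o  b  m  d  i
''  0  1  2  3  4  5  6  7  8
 f  1  1  2  3  4  5  6  7  8
 e  2  2  2  3  4  5  6  7  8
 l  3  3  3  3  4  5  6  7  8
 n  4  4  4  4  4  5  6  7  8
 f  5  5  5  5  5  5  6  7  8
 c  6  6  6  6  6  6  6  7  8
 d  7  7  7  7  7  7  7  6  7

3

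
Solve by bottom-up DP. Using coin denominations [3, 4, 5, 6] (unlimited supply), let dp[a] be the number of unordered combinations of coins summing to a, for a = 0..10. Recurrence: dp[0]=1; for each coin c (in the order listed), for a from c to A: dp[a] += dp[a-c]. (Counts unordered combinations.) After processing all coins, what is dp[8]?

2

after  coin     0     1     2     3     4     5     6     7     8     9    10
          3     1     0     0     1     0     0     1     0     0     1     0
          4     1     0     0     1     1     0     1     1     1     1     1
          5     1     0     0     1     1     1     1     1     2     2     2
          6     1     0     0     1     1     1     2     1     2     3     3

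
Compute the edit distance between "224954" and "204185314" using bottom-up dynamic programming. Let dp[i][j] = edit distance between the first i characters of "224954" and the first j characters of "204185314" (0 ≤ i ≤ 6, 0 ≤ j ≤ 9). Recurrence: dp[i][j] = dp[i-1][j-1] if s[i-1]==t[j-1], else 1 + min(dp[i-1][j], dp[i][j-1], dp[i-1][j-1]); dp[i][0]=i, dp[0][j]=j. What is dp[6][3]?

4

   ''  2  0  4  1  8  5  3  1  4
''  0  1  2  3  4  5  6  7  8  9
 2  1  0  1  2  3  4  5  6  7  8
 2  2  1  1  2  3  4  5  6  7  8
 4  3  2  2  1  2  3  4  5  6  7
 9  4  3  3  2  2  3  4  5  6  7
 5  5  4  4  3  3  3  3  4  5  6
 4  6  5  5  4  4  4  4  4  5  5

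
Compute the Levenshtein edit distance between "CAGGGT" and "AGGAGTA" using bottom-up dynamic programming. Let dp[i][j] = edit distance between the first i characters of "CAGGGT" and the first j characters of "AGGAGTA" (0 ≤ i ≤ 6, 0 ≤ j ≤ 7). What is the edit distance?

3

   ''  A  G  G  A  G  T  A
''  0  1  2  3  4  5  6  7
 C  1  1  2  3  4  5  6  7
 A  2  1  2  3  3  4  5  6
 G  3  2  1  2  3  3  4  5
 G  4  3  2  1  2  3  4  5
 G  5  4  3  2  2  2  3  4
 T  6  5  4  3  3  3  2  3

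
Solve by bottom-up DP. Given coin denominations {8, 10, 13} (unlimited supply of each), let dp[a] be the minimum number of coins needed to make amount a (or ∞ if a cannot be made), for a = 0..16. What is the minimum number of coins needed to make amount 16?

2

 a  0  1  2  3  4  5  6  7  8  9 10 11 12 13 14 15 16
dp  0  -  -  -  -  -  -  -  1  -  1  -  -  1  -  -  2
(- denotes ∞ / unreachable)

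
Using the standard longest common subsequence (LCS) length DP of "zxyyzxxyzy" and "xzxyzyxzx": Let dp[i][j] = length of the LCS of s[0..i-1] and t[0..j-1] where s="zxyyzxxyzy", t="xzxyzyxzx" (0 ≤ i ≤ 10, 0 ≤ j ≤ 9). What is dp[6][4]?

3

   ''  x  z  x  y  z  y  x  z  x
''  0  0  0  0  0  0  0  0  0  0
 z  0  0  1  1  1  1  1  1  1  1
 x  0  1  1  2  2  2  2  2  2  2
 y  0  1  1  2  3  3  3  3  3  3
 y  0  1  1  2  3  3  4  4  4  4
 z  0  1  2  2  3  4  4  4  5  5
 x  0  1  2  3  3  4  4  5  5  6
 x  0  1  2  3  3  4  4  5  5  6
 y  0  1  2  3  4  4  5  5  5  6
 z  0  1  2  3  4  5  5  5  6  6
 y  0  1  2  3  4  5  6  6  6  6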